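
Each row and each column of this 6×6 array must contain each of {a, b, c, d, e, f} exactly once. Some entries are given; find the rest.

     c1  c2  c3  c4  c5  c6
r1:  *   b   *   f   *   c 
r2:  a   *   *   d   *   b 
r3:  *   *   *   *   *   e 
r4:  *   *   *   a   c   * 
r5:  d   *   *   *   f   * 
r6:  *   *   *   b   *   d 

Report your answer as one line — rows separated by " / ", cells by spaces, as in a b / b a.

e b a f d c / a f c d e b / f a d c b e / b d e a c f / d c b e f a / c e f b a d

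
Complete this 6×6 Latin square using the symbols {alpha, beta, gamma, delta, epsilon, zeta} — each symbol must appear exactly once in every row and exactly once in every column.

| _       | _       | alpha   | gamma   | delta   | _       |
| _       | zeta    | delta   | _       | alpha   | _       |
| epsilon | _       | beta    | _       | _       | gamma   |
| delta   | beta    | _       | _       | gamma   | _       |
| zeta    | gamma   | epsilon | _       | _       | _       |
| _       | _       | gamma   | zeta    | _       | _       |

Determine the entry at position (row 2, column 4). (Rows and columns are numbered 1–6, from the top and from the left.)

Cell (r1,c1): row 1 has {alpha,gamma,delta}; column 1 has {delta,epsilon,zeta} → beta.
Cell (r1,c2): row 1 has {alpha,beta,gamma,delta}; column 2 has {beta,gamma,zeta} → epsilon.
Cell (r1,c6): row 1 has {alpha,beta,gamma,delta,epsilon}; column 6 has {gamma} → zeta.
Cell (r2,c1): row 2 has {alpha,delta,zeta}; column 1 has {beta,delta,epsilon,zeta} → gamma.
Cell (r3,c5): row 3 has {beta,gamma,epsilon}; column 5 has {alpha,gamma,delta} → zeta.
Cell (r4,c3): row 4 has {beta,gamma,delta}; column 3 has {alpha,beta,gamma,delta,epsilon} → zeta.
Cell (r5,c5): row 5 has {gamma,epsilon,zeta}; column 5 has {alpha,gamma,delta,zeta} → beta.
Cell (r6,c1): row 6 has {gamma,zeta}; column 1 has {beta,gamma,delta,epsilon,zeta} → alpha.
Cell (r6,c2): row 6 has {alpha,gamma,zeta}; column 2 has {beta,gamma,epsilon,zeta} → delta.
Cell (r6,c5): row 6 has {alpha,gamma,delta,zeta}; column 5 has {alpha,beta,gamma,delta,zeta} → epsilon.
Cell (r6,c6): row 6 has {alpha,gamma,delta,epsilon,zeta}; column 6 has {gamma,zeta} → beta.
Cell (r2,c6): row 2 has {alpha,gamma,delta,zeta}; column 6 has {beta,gamma,zeta} → epsilon.
Cell (r3,c2): row 3 has {beta,gamma,epsilon,zeta}; column 2 has {beta,gamma,delta,epsilon,zeta} → alpha.
Cell (r3,c4): row 3 has {alpha,beta,gamma,epsilon,zeta}; column 4 has {gamma,zeta} → delta.
Cell (r4,c6): row 4 has {beta,gamma,delta,zeta}; column 6 has {beta,gamma,epsilon,zeta} → alpha.
Cell (r5,c4): row 5 has {beta,gamma,epsilon,zeta}; column 4 has {gamma,delta,zeta} → alpha.
Cell (r5,c6): row 5 has {alpha,beta,gamma,epsilon,zeta}; column 6 has {alpha,beta,gamma,epsilon,zeta} → delta.
Cell (r2,c4): row 2 has {alpha,gamma,delta,epsilon,zeta}; column 4 has {alpha,gamma,delta,zeta} → beta.

beta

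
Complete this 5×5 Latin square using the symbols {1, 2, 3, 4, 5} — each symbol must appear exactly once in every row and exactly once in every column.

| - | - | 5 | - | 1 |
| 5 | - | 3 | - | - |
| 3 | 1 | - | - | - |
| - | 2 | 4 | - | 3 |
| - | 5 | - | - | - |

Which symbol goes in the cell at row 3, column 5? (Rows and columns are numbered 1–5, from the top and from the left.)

5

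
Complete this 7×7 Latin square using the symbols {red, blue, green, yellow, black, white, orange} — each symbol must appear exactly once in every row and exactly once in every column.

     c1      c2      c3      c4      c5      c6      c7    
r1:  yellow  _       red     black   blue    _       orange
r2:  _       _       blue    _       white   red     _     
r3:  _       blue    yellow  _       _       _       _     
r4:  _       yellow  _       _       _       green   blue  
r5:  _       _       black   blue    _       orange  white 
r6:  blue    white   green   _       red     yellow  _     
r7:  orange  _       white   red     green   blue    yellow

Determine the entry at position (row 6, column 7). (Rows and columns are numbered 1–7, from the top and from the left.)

black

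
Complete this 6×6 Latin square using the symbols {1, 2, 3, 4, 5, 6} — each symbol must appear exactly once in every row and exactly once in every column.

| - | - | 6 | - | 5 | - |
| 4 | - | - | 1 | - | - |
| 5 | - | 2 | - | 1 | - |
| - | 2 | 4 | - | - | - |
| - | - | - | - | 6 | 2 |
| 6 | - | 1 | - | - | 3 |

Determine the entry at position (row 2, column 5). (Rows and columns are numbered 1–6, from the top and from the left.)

2

(r4,c5) = 3
(r2,c5) = 2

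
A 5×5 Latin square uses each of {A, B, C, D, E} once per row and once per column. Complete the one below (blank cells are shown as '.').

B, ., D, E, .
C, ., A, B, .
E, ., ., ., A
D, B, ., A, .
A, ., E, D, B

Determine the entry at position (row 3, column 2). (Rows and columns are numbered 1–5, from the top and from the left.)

D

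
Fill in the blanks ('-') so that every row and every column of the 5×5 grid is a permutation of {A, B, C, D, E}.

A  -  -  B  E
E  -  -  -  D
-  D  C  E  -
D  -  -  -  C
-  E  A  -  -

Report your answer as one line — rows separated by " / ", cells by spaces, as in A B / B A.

(r1,c2) = C
(r1,c3) = D
(r2,c3) = B
(r3,c1) = B
(r3,c5) = A
(r4,c3) = E
(r4,c4) = A
(r5,c1) = C
(r5,c4) = D
(r5,c5) = B
(r2,c2) = A
(r2,c4) = C
(r4,c2) = B

A C D B E / E A B C D / B D C E A / D B E A C / C E A D B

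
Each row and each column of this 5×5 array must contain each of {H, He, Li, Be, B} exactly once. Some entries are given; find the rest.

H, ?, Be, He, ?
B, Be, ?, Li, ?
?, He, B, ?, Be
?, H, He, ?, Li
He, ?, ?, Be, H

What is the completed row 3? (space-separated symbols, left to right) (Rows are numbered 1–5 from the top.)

Li He B H Be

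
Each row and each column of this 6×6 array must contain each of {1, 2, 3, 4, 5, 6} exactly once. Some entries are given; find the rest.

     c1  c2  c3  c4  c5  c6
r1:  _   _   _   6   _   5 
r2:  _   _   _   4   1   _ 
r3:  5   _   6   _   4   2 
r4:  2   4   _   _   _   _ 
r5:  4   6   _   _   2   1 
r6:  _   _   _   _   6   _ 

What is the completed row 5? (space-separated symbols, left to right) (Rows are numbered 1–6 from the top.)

(r1,c5) = 3
(r4,c5) = 5
(r1,c1) = 1
(r1,c2) = 2
(r1,c3) = 4
(r6,c1) = 3
(r6,c6) = 4
(r2,c1) = 6
(r2,c6) = 3
(r4,c6) = 6
(r2,c2) = 5
(r2,c3) = 2
(r6,c2) = 1
(r6,c3) = 5
(r6,c4) = 2
(r3,c2) = 3
(r3,c4) = 1
(r4,c4) = 3
(r5,c3) = 3
(r5,c4) = 5

4 6 3 5 2 1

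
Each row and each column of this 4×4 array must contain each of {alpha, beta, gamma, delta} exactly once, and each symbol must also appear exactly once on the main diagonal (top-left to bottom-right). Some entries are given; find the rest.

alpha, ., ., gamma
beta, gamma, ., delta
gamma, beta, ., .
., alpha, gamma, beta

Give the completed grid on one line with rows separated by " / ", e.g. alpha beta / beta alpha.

alpha delta beta gamma / beta gamma alpha delta / gamma beta delta alpha / delta alpha gamma beta

(r1,c2) = delta
(r1,c3) = beta
(r2,c3) = alpha
(r3,c3) = delta
(r3,c4) = alpha
(r4,c1) = delta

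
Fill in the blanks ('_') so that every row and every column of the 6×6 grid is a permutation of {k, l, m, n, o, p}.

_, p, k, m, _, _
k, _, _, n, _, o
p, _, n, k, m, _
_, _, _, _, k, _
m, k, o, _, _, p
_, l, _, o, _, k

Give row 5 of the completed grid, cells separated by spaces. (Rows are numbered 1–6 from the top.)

m k o l n p

At row 2, column 2: row 2 has {k,n,o}; column 2 has {k,l,p}; that leaves m.
At row 3, column 2: row 3 has {k,m,n,p}; column 2 has {k,l,m,p}; that leaves o.
At row 3, column 6: row 3 has {k,m,n,o,p}; column 6 has {k,o,p}; that leaves l.
At row 4, column 2: row 4 has {k}; column 2 has {k,l,m,o,p}; that leaves n.
At row 4, column 6: row 4 has {k,n}; column 6 has {k,l,o,p}; that leaves m.
At row 5, column 4: row 5 has {k,m,o,p}; column 4 has {k,m,n,o}; that leaves l.
At row 5, column 5: row 5 has {k,l,m,o,p}; column 5 has {k,m}; that leaves n.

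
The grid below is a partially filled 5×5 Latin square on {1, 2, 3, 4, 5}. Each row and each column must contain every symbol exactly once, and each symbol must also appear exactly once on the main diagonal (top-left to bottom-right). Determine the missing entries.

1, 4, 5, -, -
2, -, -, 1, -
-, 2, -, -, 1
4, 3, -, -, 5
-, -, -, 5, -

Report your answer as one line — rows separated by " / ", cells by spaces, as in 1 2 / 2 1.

At row 2, column 2: row 2 has {1,2}; column 2 has {2,3,4}; the diagonal has {1}; that leaves 5.
At row 4, column 4: row 4 has {3,4,5}; column 4 has {1,5}; the diagonal has {1,5}; that leaves 2.
At row 5, column 1: row 5 has {5}; column 1 has {1,2,4}; that leaves 3.
At row 5, column 2: row 5 has {3,5}; column 2 has {2,3,4,5}; that leaves 1.
At row 5, column 5: row 5 has {1,3,5}; column 5 has {1,5}; the diagonal has {1,2,5}; that leaves 4.
At row 1, column 4: row 1 has {1,4,5}; column 4 has {1,2,5}; that leaves 3.
At row 1, column 5: row 1 has {1,3,4,5}; column 5 has {1,4,5}; that leaves 2.
At row 2, column 5: row 2 has {1,2,5}; column 5 has {1,2,4,5}; that leaves 3.
At row 3, column 1: row 3 has {1,2}; column 1 has {1,2,3,4}; that leaves 5.
At row 3, column 3: row 3 has {1,2,5}; column 3 has {5}; the diagonal has {1,2,4,5}; that leaves 3.
At row 3, column 4: row 3 has {1,2,3,5}; column 4 has {1,2,3,5}; that leaves 4.
At row 4, column 3: row 4 has {2,3,4,5}; column 3 has {3,5}; that leaves 1.
At row 5, column 3: row 5 has {1,3,4,5}; column 3 has {1,3,5}; that leaves 2.
At row 2, column 3: row 2 has {1,2,3,5}; column 3 has {1,2,3,5}; that leaves 4.

1 4 5 3 2 / 2 5 4 1 3 / 5 2 3 4 1 / 4 3 1 2 5 / 3 1 2 5 4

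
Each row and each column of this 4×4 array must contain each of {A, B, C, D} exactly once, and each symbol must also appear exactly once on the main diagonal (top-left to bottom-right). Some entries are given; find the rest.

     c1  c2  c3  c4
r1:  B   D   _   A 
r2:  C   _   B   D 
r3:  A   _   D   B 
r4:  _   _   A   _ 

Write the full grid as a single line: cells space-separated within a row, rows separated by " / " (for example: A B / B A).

B D C A / C A B D / A C D B / D B A C

At row 1, column 3: row 1 has {A,B,D}; column 3 has {A,B,D}; that leaves C.
At row 2, column 2: row 2 has {B,C,D}; column 2 has {D}; the diagonal has {B,D}; that leaves A.
At row 3, column 2: row 3 has {A,B,D}; column 2 has {A,D}; that leaves C.
At row 4, column 1: row 4 has {A}; column 1 has {A,B,C}; that leaves D.
At row 4, column 2: row 4 has {A,D}; column 2 has {A,C,D}; that leaves B.
At row 4, column 4: row 4 has {A,B,D}; column 4 has {A,B,D}; the diagonal has {A,B,D}; that leaves C.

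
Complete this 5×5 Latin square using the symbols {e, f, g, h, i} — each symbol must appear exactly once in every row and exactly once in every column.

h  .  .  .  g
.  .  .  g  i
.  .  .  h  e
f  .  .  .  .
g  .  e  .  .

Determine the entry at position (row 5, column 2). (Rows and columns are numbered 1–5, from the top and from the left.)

h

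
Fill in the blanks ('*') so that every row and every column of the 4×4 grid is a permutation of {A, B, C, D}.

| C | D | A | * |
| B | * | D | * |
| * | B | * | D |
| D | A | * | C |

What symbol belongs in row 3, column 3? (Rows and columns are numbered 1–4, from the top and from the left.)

C

(r1,c4): row 1 has {A,C,D}; column 4 has {C,D}, so it must be B.
(r2,c2): row 2 has {B,D}; column 2 has {A,B,D}, so it must be C.
(r2,c4): row 2 has {B,C,D}; column 4 has {B,C,D}, so it must be A.
(r3,c1): row 3 has {B,D}; column 1 has {B,C,D}, so it must be A.
(r3,c3): row 3 has {A,B,D}; column 3 has {A,D}, so it must be C.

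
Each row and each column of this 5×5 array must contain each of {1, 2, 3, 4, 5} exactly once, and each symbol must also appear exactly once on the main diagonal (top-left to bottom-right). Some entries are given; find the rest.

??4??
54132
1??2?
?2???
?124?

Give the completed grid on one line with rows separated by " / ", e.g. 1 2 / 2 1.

2 3 4 5 1 / 5 4 1 3 2 / 1 5 3 2 4 / 4 2 5 1 3 / 3 1 2 4 5

At row 5, column 1: row 5 has {1,2,4}; column 1 has {1,5}; that leaves 3.
At row 5, column 5: row 5 has {1,2,3,4}; column 5 has {2}; the diagonal has {4}; that leaves 5.
At row 1, column 1: row 1 has {4}; column 1 has {1,3,5}; the diagonal has {4,5}; that leaves 2.
At row 3, column 3: row 3 has {1,2}; column 3 has {1,2,4}; the diagonal has {2,4,5}; that leaves 3.
At row 3, column 5: row 3 has {1,2,3}; column 5 has {2,5}; that leaves 4.
At row 4, column 1: row 4 has {2}; column 1 has {1,2,3,5}; that leaves 4.
At row 4, column 3: row 4 has {2,4}; column 3 has {1,2,3,4}; that leaves 5.
At row 4, column 4: row 4 has {2,4,5}; column 4 has {2,3,4}; the diagonal has {2,3,4,5}; that leaves 1.
At row 4, column 5: row 4 has {1,2,4,5}; column 5 has {2,4,5}; that leaves 3.
At row 1, column 4: row 1 has {2,4}; column 4 has {1,2,3,4}; that leaves 5.
At row 1, column 5: row 1 has {2,4,5}; column 5 has {2,3,4,5}; that leaves 1.
At row 3, column 2: row 3 has {1,2,3,4}; column 2 has {1,2,4}; that leaves 5.
At row 1, column 2: row 1 has {1,2,4,5}; column 2 has {1,2,4,5}; that leaves 3.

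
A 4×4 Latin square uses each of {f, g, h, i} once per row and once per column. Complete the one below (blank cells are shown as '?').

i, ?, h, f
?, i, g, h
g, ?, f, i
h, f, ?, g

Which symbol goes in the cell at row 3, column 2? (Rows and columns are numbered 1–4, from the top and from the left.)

(r1,c2) = g
(r2,c1) = f
(r3,c2) = h

h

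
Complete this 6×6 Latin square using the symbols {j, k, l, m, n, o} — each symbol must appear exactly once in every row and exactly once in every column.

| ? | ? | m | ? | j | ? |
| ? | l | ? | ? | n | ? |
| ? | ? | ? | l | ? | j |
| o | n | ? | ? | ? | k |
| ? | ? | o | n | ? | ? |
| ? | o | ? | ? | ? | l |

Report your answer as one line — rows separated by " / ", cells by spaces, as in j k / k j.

Cell (r1,c2): row 1 has {j,m}; column 2 has {l,n,o} → k.
Cell (r1,c4): row 1 has {j,k,m}; column 4 has {l,n} → o.
Cell (r1,c6): row 1 has {j,k,m,o}; column 6 has {j,k,l} → n.
Cell (r3,c2): row 3 has {j,l}; column 2 has {k,l,n,o} → m.
Cell (r5,c2): row 5 has {n,o}; column 2 has {k,l,m,n,o} → j.
Cell (r5,c6): row 5 has {j,n,o}; column 6 has {j,k,l,n} → m.
Cell (r1,c1): row 1 has {j,k,m,n,o}; column 1 has {o} → l.
Cell (r2,c6): row 2 has {l,n}; column 6 has {j,k,l,m,n} → o.
Cell (r5,c1): row 5 has {j,m,n,o}; column 1 has {l,o} → k.
Cell (r5,c5): row 5 has {j,k,m,n,o}; column 5 has {j,n} → l.
Cell (r3,c1): row 3 has {j,l,m}; column 1 has {k,l,o} → n.
Cell (r3,c3): row 3 has {j,l,m,n}; column 3 has {m,o} → k.
Cell (r3,c5): row 3 has {j,k,l,m,n}; column 5 has {j,l,n} → o.
Cell (r4,c5): row 4 has {k,n,o}; column 5 has {j,l,n,o} → m.
Cell (r6,c5): row 6 has {l,o}; column 5 has {j,l,m,n,o} → k.
Cell (r2,c3): row 2 has {l,n,o}; column 3 has {k,m,o} → j.
Cell (r4,c3): row 4 has {k,m,n,o}; column 3 has {j,k,m,o} → l.
Cell (r4,c4): row 4 has {k,l,m,n,o}; column 4 has {l,n,o} → j.
Cell (r6,c3): row 6 has {k,l,o}; column 3 has {j,k,l,m,o} → n.
Cell (r6,c4): row 6 has {k,l,n,o}; column 4 has {j,l,n,o} → m.
Cell (r2,c1): row 2 has {j,l,n,o}; column 1 has {k,l,n,o} → m.
Cell (r2,c4): row 2 has {j,l,m,n,o}; column 4 has {j,l,m,n,o} → k.
Cell (r6,c1): row 6 has {k,l,m,n,o}; column 1 has {k,l,m,n,o} → j.

l k m o j n / m l j k n o / n m k l o j / o n l j m k / k j o n l m / j o n m k l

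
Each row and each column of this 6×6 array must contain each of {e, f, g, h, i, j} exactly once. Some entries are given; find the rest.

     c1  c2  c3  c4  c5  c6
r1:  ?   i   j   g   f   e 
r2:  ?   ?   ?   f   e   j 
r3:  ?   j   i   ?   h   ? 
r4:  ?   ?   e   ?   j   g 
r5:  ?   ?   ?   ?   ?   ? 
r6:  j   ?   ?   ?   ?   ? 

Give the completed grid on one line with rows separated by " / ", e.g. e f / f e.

h i j g f e / i g h f e j / g j i e h f / f h e i j g / e f g j i h / j e f h g i

(r1,c1): row 1 has {e,f,g,i,j}; column 1 has {j}, so it must be h.
(r3,c4): row 3 has {h,i,j}; column 4 has {f,g}, so it must be e.
(r3,c6): row 3 has {e,h,i,j}; column 6 has {e,g,j}, so it must be f.
(r3,c1): row 3 has {e,f,h,i,j}; column 1 has {h,j}, so it must be g.
(r2,c1): row 2 has {e,f,j}; column 1 has {g,h,j}, so it must be i.
(r4,c1): row 4 has {e,g,j}; column 1 has {g,h,i,j}, so it must be f.
(r4,c2): row 4 has {e,f,g,j}; column 2 has {i,j}, so it must be h.
(r4,c4): row 4 has {e,f,g,h,j}; column 4 has {e,f,g}, so it must be i.
(r5,c1): row 5 is empty so far; column 1 has {f,g,h,i,j}, so it must be e.
(r6,c4): row 6 has {j}; column 4 has {e,f,g,i}, so it must be h.
(r6,c6): row 6 has {h,j}; column 6 has {e,f,g,j}, so it must be i.
(r2,c2): row 2 has {e,f,i,j}; column 2 has {h,i,j}, so it must be g.
(r2,c3): row 2 has {e,f,g,i,j}; column 3 has {e,i,j}, so it must be h.
(r5,c2): row 5 has {e}; column 2 has {g,h,i,j}, so it must be f.
(r5,c3): row 5 has {e,f}; column 3 has {e,h,i,j}, so it must be g.
(r5,c4): row 5 has {e,f,g}; column 4 has {e,f,g,h,i}, so it must be j.
(r5,c5): row 5 has {e,f,g,j}; column 5 has {e,f,h,j}, so it must be i.
(r5,c6): row 5 has {e,f,g,i,j}; column 6 has {e,f,g,i,j}, so it must be h.
(r6,c2): row 6 has {h,i,j}; column 2 has {f,g,h,i,j}, so it must be e.
(r6,c3): row 6 has {e,h,i,j}; column 3 has {e,g,h,i,j}, so it must be f.
(r6,c5): row 6 has {e,f,h,i,j}; column 5 has {e,f,h,i,j}, so it must be g.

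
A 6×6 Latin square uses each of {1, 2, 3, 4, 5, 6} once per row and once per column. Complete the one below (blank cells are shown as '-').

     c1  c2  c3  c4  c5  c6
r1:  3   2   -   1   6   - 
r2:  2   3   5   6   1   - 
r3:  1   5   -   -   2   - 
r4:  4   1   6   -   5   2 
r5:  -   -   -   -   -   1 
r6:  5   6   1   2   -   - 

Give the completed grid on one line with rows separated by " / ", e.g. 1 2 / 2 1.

Cell (r1,c3): row 1 has {1,2,3,6}; column 3 has {1,5,6} → 4.
Cell (r1,c6): row 1 has {1,2,3,4,6}; column 6 has {1,2} → 5.
Cell (r2,c6): row 2 has {1,2,3,5,6}; column 6 has {1,2,5} → 4.
Cell (r3,c3): row 3 has {1,2,5}; column 3 has {1,4,5,6} → 3.
Cell (r3,c4): row 3 has {1,2,3,5}; column 4 has {1,2,6} → 4.
Cell (r3,c6): row 3 has {1,2,3,4,5}; column 6 has {1,2,4,5} → 6.
Cell (r4,c4): row 4 has {1,2,4,5,6}; column 4 has {1,2,4,6} → 3.
Cell (r5,c1): row 5 has {1}; column 1 has {1,2,3,4,5} → 6.
Cell (r5,c2): row 5 has {1,6}; column 2 has {1,2,3,5,6} → 4.
Cell (r5,c3): row 5 has {1,4,6}; column 3 has {1,3,4,5,6} → 2.
Cell (r5,c4): row 5 has {1,2,4,6}; column 4 has {1,2,3,4,6} → 5.
Cell (r5,c5): row 5 has {1,2,4,5,6}; column 5 has {1,2,5,6} → 3.
Cell (r6,c5): row 6 has {1,2,5,6}; column 5 has {1,2,3,5,6} → 4.
Cell (r6,c6): row 6 has {1,2,4,5,6}; column 6 has {1,2,4,5,6} → 3.

3 2 4 1 6 5 / 2 3 5 6 1 4 / 1 5 3 4 2 6 / 4 1 6 3 5 2 / 6 4 2 5 3 1 / 5 6 1 2 4 3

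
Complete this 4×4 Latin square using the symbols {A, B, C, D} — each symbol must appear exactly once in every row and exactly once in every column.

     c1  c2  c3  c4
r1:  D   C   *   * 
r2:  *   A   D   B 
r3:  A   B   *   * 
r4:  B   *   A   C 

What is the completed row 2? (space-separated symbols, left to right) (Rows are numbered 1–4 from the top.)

C A D B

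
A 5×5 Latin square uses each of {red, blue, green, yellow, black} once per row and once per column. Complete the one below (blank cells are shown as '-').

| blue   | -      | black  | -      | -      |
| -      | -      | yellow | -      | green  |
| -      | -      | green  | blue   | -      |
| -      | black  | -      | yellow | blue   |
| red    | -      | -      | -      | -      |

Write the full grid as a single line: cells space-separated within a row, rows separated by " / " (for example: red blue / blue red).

blue yellow black green red / black blue yellow red green / yellow red green blue black / green black red yellow blue / red green blue black yellow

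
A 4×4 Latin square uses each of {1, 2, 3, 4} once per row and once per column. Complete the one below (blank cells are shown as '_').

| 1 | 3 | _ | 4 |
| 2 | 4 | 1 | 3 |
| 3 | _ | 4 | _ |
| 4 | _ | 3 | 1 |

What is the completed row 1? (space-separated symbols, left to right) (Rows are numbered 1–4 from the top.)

(r1,c3) = 2

1 3 2 4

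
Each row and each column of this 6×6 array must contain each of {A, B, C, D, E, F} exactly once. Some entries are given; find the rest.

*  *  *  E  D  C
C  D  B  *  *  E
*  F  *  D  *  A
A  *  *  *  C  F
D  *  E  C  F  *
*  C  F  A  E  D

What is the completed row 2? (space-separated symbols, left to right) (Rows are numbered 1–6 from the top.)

C D B F A E

(r1,c3) = A
(r2,c4) = F
(r2,c5) = A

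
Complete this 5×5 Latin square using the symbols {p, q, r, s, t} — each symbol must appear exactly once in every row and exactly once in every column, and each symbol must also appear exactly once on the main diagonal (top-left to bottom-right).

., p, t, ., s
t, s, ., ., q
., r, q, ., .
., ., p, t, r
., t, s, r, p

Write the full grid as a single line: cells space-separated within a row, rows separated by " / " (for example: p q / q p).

(r1,c1) = r
(r1,c4) = q
(r2,c3) = r
(r2,c4) = p
(r3,c4) = s
(r3,c5) = t
(r4,c2) = q
(r5,c1) = q
(r3,c1) = p
(r4,c1) = s

r p t q s / t s r p q / p r q s t / s q p t r / q t s r p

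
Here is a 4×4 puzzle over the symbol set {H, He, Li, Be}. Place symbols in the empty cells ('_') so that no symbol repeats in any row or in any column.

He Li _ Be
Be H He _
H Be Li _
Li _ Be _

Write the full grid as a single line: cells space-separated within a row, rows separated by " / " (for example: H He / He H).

He Li H Be / Be H He Li / H Be Li He / Li He Be H

(r1,c3) = H
(r2,c4) = Li
(r3,c4) = He
(r4,c2) = He
(r4,c4) = H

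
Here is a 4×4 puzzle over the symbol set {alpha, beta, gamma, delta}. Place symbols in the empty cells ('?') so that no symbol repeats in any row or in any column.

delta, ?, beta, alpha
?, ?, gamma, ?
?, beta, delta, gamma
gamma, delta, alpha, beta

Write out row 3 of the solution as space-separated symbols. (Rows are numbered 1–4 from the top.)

alpha beta delta gamma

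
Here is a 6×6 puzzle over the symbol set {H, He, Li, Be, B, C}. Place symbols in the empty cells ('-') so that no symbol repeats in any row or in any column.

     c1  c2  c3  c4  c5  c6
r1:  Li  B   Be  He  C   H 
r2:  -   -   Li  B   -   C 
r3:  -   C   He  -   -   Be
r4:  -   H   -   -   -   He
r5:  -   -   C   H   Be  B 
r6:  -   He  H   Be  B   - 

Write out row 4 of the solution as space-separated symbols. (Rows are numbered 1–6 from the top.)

(r2,c2) = Be
(r3,c4) = Li
(r3,c5) = H
(r4,c3) = B
(r4,c4) = C
(r4,c5) = Li
(r5,c1) = He
(r5,c2) = Li
(r6,c1) = C
(r6,c6) = Li
(r2,c1) = H
(r2,c5) = He
(r3,c1) = B
(r4,c1) = Be

Be H B C Li He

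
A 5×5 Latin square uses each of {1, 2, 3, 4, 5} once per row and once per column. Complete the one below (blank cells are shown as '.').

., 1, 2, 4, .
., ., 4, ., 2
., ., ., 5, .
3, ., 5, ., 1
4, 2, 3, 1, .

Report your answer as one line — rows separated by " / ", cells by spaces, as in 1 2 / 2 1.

5 1 2 4 3 / 1 5 4 3 2 / 2 3 1 5 4 / 3 4 5 2 1 / 4 2 3 1 5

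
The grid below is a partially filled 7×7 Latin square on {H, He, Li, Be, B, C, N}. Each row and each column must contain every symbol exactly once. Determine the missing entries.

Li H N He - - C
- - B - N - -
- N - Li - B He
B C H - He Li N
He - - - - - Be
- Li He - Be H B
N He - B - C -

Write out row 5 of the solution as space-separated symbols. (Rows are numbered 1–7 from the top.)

He B Li H C N Be

(r1,c5) = B
(r1,c6) = Be
(r2,c2) = Be
(r2,c6) = He
(r4,c4) = Be
(r5,c2) = B
(r5,c6) = N
(r6,c1) = C
(r6,c4) = N
(r2,c1) = H
(r2,c4) = C
(r2,c7) = Li
(r3,c1) = Be
(r3,c3) = C
(r3,c5) = H
(r5,c3) = Li
(r5,c4) = H
(r5,c5) = C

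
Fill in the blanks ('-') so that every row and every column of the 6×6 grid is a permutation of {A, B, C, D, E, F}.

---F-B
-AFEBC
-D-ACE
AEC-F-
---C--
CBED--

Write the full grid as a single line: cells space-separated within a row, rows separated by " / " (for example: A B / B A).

E C A F D B / D A F E B C / F D B A C E / A E C B F D / B F D C E A / C B E D A F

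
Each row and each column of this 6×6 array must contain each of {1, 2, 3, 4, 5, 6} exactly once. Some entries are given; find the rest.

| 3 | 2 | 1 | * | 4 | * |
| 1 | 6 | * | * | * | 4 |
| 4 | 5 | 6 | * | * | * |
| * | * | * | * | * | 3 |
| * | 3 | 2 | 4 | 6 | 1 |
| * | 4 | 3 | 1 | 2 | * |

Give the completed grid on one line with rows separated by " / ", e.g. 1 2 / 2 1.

3 2 1 5 4 6 / 1 6 5 2 3 4 / 4 5 6 3 1 2 / 2 1 4 6 5 3 / 5 3 2 4 6 1 / 6 4 3 1 2 5

(r2,c3) = 5
(r2,c5) = 3
(r3,c5) = 1
(r3,c6) = 2
(r4,c2) = 1
(r4,c3) = 4
(r4,c5) = 5
(r5,c1) = 5
(r6,c1) = 6
(r6,c6) = 5
(r1,c6) = 6
(r2,c4) = 2
(r3,c4) = 3
(r4,c1) = 2
(r4,c4) = 6
(r1,c4) = 5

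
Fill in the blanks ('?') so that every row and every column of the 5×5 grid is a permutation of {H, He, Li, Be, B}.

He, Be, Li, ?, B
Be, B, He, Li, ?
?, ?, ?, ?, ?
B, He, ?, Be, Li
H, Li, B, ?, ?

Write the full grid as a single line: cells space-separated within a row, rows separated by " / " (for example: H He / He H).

(r1,c4) = H
(r2,c5) = H
(r3,c1) = Li
(r3,c2) = H
(r3,c3) = Be
(r3,c5) = He
(r4,c3) = H
(r5,c4) = He
(r5,c5) = Be
(r3,c4) = B

He Be Li H B / Be B He Li H / Li H Be B He / B He H Be Li / H Li B He Be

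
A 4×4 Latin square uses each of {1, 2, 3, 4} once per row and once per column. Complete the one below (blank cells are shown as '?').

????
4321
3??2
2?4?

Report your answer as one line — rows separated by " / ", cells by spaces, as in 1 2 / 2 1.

1 2 3 4 / 4 3 2 1 / 3 4 1 2 / 2 1 4 3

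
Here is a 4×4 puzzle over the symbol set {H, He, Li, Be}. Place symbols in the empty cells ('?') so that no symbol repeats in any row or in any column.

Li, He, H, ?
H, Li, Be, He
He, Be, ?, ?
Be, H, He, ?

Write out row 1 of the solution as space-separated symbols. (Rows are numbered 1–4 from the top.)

Li He H Be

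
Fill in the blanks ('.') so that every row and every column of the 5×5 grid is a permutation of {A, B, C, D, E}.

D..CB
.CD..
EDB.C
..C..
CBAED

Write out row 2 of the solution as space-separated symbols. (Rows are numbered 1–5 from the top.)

A C D B E

Cell (r1,c3): row 1 has {B,C,D}; column 3 has {A,B,C,D} → E.
Cell (r3,c4): row 3 has {B,C,D,E}; column 4 has {C,E} → A.
Cell (r1,c2): row 1 has {B,C,D,E}; column 2 has {B,C,D} → A.
Cell (r2,c4): row 2 has {C,D}; column 4 has {A,C,E} → B.
Cell (r4,c2): row 4 has {C}; column 2 has {A,B,C,D} → E.
Cell (r4,c4): row 4 has {C,E}; column 4 has {A,B,C,E} → D.
Cell (r4,c5): row 4 has {C,D,E}; column 5 has {B,C,D} → A.
Cell (r2,c1): row 2 has {B,C,D}; column 1 has {C,D,E} → A.
Cell (r2,c5): row 2 has {A,B,C,D}; column 5 has {A,B,C,D} → E.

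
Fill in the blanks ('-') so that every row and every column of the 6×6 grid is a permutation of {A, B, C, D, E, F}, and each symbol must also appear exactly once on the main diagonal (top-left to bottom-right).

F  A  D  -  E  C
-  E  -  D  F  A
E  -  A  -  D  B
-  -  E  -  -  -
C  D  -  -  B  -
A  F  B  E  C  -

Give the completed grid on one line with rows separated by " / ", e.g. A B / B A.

F A D B E C / B E C D F A / E C A F D B / D B E C A F / C D F A B E / A F B E C D

(r1,c4) = B
(r2,c1) = B
(r2,c3) = C
(r3,c2) = C
(r3,c4) = F
(r4,c1) = D
(r4,c2) = B
(r4,c4) = C
(r4,c5) = A
(r4,c6) = F
(r5,c3) = F
(r5,c4) = A
(r5,c6) = E
(r6,c6) = D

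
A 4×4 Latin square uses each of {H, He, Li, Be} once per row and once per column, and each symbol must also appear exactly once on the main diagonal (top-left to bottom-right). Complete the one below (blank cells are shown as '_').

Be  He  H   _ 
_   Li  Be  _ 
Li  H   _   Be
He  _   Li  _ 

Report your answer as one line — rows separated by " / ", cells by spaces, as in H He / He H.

At row 1, column 4: row 1 has {H,He,Be}; column 4 has {Be}; that leaves Li.
At row 2, column 1: row 2 has {Li,Be}; column 1 has {He,Li,Be}; that leaves H.
At row 2, column 4: row 2 has {H,Li,Be}; column 4 has {Li,Be}; that leaves He.
At row 3, column 3: row 3 has {H,Li,Be}; column 3 has {H,Li,Be}; the diagonal has {Li,Be}; that leaves He.
At row 4, column 2: row 4 has {He,Li}; column 2 has {H,He,Li}; that leaves Be.
At row 4, column 4: row 4 has {He,Li,Be}; column 4 has {He,Li,Be}; the diagonal has {He,Li,Be}; that leaves H.

Be He H Li / H Li Be He / Li H He Be / He Be Li H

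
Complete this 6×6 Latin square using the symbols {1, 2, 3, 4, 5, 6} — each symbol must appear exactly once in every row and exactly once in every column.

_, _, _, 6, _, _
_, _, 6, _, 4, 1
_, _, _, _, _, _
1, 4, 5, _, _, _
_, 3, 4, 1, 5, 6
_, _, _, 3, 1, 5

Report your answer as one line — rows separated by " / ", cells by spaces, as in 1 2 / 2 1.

5 1 3 6 2 4 / 3 2 6 5 4 1 / 6 5 1 4 3 2 / 1 4 5 2 6 3 / 2 3 4 1 5 6 / 4 6 2 3 1 5

(r4,c4) = 2
(r4,c6) = 3
(r5,c1) = 2
(r6,c3) = 2
(r2,c4) = 5
(r3,c4) = 4
(r3,c6) = 2
(r4,c5) = 6
(r6,c2) = 6
(r1,c6) = 4
(r2,c1) = 3
(r2,c2) = 2
(r3,c5) = 3
(r6,c1) = 4
(r1,c1) = 5
(r1,c2) = 1
(r1,c3) = 3
(r1,c5) = 2
(r3,c1) = 6
(r3,c2) = 5
(r3,c3) = 1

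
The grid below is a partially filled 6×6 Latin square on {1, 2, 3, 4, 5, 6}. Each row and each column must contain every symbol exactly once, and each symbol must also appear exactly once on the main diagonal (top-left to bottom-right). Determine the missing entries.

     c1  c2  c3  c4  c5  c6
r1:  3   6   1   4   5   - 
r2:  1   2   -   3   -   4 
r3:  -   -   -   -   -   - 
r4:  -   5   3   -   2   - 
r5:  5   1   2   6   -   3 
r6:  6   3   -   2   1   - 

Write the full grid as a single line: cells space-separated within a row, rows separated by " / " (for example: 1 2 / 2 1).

(r1,c6) = 2
(r2,c5) = 6
(r3,c2) = 4
(r3,c5) = 3
(r4,c1) = 4
(r4,c4) = 1
(r4,c6) = 6
(r5,c5) = 4
(r6,c6) = 5
(r2,c3) = 5
(r3,c1) = 2
(r3,c3) = 6
(r3,c4) = 5
(r3,c6) = 1
(r6,c3) = 4

3 6 1 4 5 2 / 1 2 5 3 6 4 / 2 4 6 5 3 1 / 4 5 3 1 2 6 / 5 1 2 6 4 3 / 6 3 4 2 1 5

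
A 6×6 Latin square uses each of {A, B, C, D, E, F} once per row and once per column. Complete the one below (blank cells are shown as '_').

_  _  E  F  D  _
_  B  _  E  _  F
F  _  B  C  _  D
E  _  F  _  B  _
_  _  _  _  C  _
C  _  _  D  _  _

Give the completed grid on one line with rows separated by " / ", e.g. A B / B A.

B C E F D A / D B C E A F / F A B C E D / E D F A B C / A F D B C E / C E A D F B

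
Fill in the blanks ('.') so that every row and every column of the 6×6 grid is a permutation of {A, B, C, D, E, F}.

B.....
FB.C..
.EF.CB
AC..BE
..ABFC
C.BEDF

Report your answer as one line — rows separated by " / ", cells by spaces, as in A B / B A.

B F C D E A / F B E C A D / D E F A C B / A C D F B E / E D A B F C / C A B E D F

At row 3, column 1: row 3 has {B,C,E,F}; column 1 has {A,B,C,F}; that leaves D.
At row 3, column 4: row 3 has {B,C,D,E,F}; column 4 has {B,C,E}; that leaves A.
At row 4, column 3: row 4 has {A,B,C,E}; column 3 has {A,B,F}; that leaves D.
At row 4, column 4: row 4 has {A,B,C,D,E}; column 4 has {A,B,C,E}; that leaves F.
At row 5, column 1: row 5 has {A,B,C,F}; column 1 has {A,B,C,D,F}; that leaves E.
At row 5, column 2: row 5 has {A,B,C,E,F}; column 2 has {B,C,E}; that leaves D.
At row 6, column 2: row 6 has {B,C,D,E,F}; column 2 has {B,C,D,E}; that leaves A.
At row 1, column 2: row 1 has {B}; column 2 has {A,B,C,D,E}; that leaves F.
At row 1, column 4: row 1 has {B,F}; column 4 has {A,B,C,E,F}; that leaves D.
At row 1, column 6: row 1 has {B,D,F}; column 6 has {B,C,E,F}; that leaves A.
At row 2, column 3: row 2 has {B,C,F}; column 3 has {A,B,D,F}; that leaves E.
At row 2, column 5: row 2 has {B,C,E,F}; column 5 has {B,C,D,F}; that leaves A.
At row 2, column 6: row 2 has {A,B,C,E,F}; column 6 has {A,B,C,E,F}; that leaves D.
At row 1, column 3: row 1 has {A,B,D,F}; column 3 has {A,B,D,E,F}; that leaves C.
At row 1, column 5: row 1 has {A,B,C,D,F}; column 5 has {A,B,C,D,F}; that leaves E.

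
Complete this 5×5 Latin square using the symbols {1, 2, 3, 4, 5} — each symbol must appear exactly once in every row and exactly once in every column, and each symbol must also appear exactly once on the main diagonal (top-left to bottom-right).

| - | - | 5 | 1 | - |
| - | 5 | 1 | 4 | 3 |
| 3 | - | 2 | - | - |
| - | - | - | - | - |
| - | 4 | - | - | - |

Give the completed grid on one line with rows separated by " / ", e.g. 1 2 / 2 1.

(r1,c1) = 4
(r1,c5) = 2
(r2,c1) = 2
(r3,c2) = 1
(r3,c4) = 5
(r3,c5) = 4
(r4,c4) = 3
(r5,c3) = 3
(r5,c4) = 2
(r5,c5) = 1
(r1,c2) = 3
(r4,c2) = 2
(r4,c3) = 4
(r4,c5) = 5
(r5,c1) = 5
(r4,c1) = 1

4 3 5 1 2 / 2 5 1 4 3 / 3 1 2 5 4 / 1 2 4 3 5 / 5 4 3 2 1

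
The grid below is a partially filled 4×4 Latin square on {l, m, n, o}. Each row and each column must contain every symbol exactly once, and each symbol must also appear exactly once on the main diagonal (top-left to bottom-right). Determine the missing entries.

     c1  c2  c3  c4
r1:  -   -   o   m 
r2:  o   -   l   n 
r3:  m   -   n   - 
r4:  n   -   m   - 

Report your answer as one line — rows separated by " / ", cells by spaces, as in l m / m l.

(r1,c1): row 1 has {m,o}; column 1 has {m,n,o}; the diagonal has {n}, so it must be l.
(r1,c2): row 1 has {l,m,o}; column 2 is empty so far, so it must be n.
(r2,c2): row 2 has {l,n,o}; column 2 has {n}; the diagonal has {l,n}, so it must be m.
(r4,c4): row 4 has {m,n}; column 4 has {m,n}; the diagonal has {l,m,n}, so it must be o.
(r3,c4): row 3 has {m,n}; column 4 has {m,n,o}, so it must be l.
(r4,c2): row 4 has {m,n,o}; column 2 has {m,n}, so it must be l.
(r3,c2): row 3 has {l,m,n}; column 2 has {l,m,n}, so it must be o.

l n o m / o m l n / m o n l / n l m o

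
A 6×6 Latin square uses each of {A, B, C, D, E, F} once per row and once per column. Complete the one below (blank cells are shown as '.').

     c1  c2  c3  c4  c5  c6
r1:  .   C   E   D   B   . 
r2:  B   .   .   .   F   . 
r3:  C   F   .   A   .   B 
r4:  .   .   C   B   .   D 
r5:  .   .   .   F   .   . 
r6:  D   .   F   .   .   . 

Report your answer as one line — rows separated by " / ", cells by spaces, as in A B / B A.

A C E D B F / B D A C F E / C F D A E B / F E C B A D / E A B F D C / D B F E C A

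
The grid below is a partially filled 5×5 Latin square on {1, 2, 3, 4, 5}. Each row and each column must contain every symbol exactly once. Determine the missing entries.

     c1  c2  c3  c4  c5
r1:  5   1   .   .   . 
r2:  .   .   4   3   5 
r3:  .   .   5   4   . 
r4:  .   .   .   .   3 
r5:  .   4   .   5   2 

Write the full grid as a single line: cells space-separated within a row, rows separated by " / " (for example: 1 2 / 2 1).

5 1 3 2 4 / 1 2 4 3 5 / 2 3 5 4 1 / 4 5 2 1 3 / 3 4 1 5 2

row 1 has {1,5}; column 4 has {3,4,5} — only 2 is left for (r1,c4).
row 1 has {1,2,5}; column 5 has {2,3,5} — only 4 is left for (r1,c5).
row 2 has {3,4,5}; column 2 has {1,4} — only 2 is left for (r2,c2).
row 3 has {4,5}; column 2 has {1,2,4} — only 3 is left for (r3,c2).
row 3 has {3,4,5}; column 5 has {2,3,4,5} — only 1 is left for (r3,c5).
row 4 has {3}; column 2 has {1,2,3,4} — only 5 is left for (r4,c2).
row 4 has {3,5}; column 4 has {2,3,4,5} — only 1 is left for (r4,c4).
row 1 has {1,2,4,5}; column 3 has {4,5} — only 3 is left for (r1,c3).
row 2 has {2,3,4,5}; column 1 has {5} — only 1 is left for (r2,c1).
row 3 has {1,3,4,5}; column 1 has {1,5} — only 2 is left for (r3,c1).
row 4 has {1,3,5}; column 1 has {1,2,5} — only 4 is left for (r4,c1).
row 4 has {1,3,4,5}; column 3 has {3,4,5} — only 2 is left for (r4,c3).
row 5 has {2,4,5}; column 1 has {1,2,4,5} — only 3 is left for (r5,c1).
row 5 has {2,3,4,5}; column 3 has {2,3,4,5} — only 1 is left for (r5,c3).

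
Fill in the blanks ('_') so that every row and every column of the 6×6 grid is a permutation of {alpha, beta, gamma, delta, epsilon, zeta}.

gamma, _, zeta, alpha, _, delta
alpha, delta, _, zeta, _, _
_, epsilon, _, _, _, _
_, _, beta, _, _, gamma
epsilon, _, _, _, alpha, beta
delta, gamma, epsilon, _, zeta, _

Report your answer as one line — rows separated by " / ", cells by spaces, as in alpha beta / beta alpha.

gamma beta zeta alpha epsilon delta / alpha delta gamma zeta beta epsilon / beta epsilon alpha delta gamma zeta / zeta alpha beta epsilon delta gamma / epsilon zeta delta gamma alpha beta / delta gamma epsilon beta zeta alpha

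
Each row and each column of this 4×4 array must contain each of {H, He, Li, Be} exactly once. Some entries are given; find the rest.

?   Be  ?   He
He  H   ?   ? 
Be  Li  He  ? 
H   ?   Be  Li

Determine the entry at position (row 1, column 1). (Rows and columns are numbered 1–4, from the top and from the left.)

Li

Cell (r1,c1): row 1 has {He,Be}; column 1 has {H,He,Be} → Li.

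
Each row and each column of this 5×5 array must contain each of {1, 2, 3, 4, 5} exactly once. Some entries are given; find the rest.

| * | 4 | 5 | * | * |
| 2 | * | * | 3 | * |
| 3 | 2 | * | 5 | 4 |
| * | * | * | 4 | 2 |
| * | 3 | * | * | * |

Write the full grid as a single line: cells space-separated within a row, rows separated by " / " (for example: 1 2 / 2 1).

1 4 5 2 3 / 2 5 4 3 1 / 3 2 1 5 4 / 5 1 3 4 2 / 4 3 2 1 5

(r1,c1) = 1
(r1,c4) = 2
(r1,c5) = 3
(r3,c3) = 1
(r4,c1) = 5
(r4,c2) = 1
(r4,c3) = 3
(r5,c1) = 4
(r5,c3) = 2
(r5,c4) = 1
(r5,c5) = 5
(r2,c2) = 5
(r2,c3) = 4
(r2,c5) = 1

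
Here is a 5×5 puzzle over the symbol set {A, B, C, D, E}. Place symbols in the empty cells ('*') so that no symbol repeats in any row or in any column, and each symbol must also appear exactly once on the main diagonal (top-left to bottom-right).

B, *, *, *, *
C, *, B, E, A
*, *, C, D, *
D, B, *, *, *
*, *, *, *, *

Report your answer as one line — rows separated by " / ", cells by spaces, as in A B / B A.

B E A C D / C D B E A / E A C D B / D B E A C / A C D B E

row 2 has {A,B,C,E}; column 2 has {B}; the diagonal has {B,C} — only D is left for (r2,c2).
row 4 has {B,D}; column 4 has {D,E}; the diagonal has {B,C,D} — only A is left for (r4,c4).
row 5 is empty so far; column 5 has {A}; the diagonal has {A,B,C,D} — only E is left for (r5,c5).
row 1 has {B}; column 4 has {A,D,E} — only C is left for (r1,c4).
row 1 has {B,C}; column 5 has {A,E} — only D is left for (r1,c5).
row 3 has {C,D}; column 5 has {A,D,E} — only B is left for (r3,c5).
row 4 has {A,B,D}; column 3 has {B,C} — only E is left for (r4,c3).
row 4 has {A,B,D,E}; column 5 has {A,B,D,E} — only C is left for (r4,c5).
row 5 has {E}; column 1 has {B,C,D} — only A is left for (r5,c1).
row 5 has {A,E}; column 2 has {B,D} — only C is left for (r5,c2).
row 5 has {A,C,E}; column 3 has {B,C,E} — only D is left for (r5,c3).
row 5 has {A,C,D,E}; column 4 has {A,C,D,E} — only B is left for (r5,c4).
row 1 has {B,C,D}; column 3 has {B,C,D,E} — only A is left for (r1,c3).
row 3 has {B,C,D}; column 1 has {A,B,C,D} — only E is left for (r3,c1).
row 3 has {B,C,D,E}; column 2 has {B,C,D} — only A is left for (r3,c2).
row 1 has {A,B,C,D}; column 2 has {A,B,C,D} — only E is left for (r1,c2).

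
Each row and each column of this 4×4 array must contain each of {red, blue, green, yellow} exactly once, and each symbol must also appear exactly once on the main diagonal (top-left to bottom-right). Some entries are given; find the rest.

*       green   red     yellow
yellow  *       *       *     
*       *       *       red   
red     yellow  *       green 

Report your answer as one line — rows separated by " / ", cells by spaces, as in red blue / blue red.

blue green red yellow / yellow red green blue / green blue yellow red / red yellow blue green

(r1,c1): row 1 has {red,green,yellow}; column 1 has {red,yellow}; the diagonal has {green}, so it must be blue.
(r2,c2): row 2 has {yellow}; column 2 has {green,yellow}; the diagonal has {blue,green}, so it must be red.
(r2,c4): row 2 has {red,yellow}; column 4 has {red,green,yellow}, so it must be blue.
(r3,c1): row 3 has {red}; column 1 has {red,blue,yellow}, so it must be green.
(r3,c2): row 3 has {red,green}; column 2 has {red,green,yellow}, so it must be blue.
(r3,c3): row 3 has {red,blue,green}; column 3 has {red}; the diagonal has {red,blue,green}, so it must be yellow.
(r4,c3): row 4 has {red,green,yellow}; column 3 has {red,yellow}, so it must be blue.
(r2,c3): row 2 has {red,blue,yellow}; column 3 has {red,blue,yellow}, so it must be green.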